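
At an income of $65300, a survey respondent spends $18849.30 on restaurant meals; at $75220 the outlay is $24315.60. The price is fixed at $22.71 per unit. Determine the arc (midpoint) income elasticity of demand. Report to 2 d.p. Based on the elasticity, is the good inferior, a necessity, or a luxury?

1.79 (luxury)

With a constant price, Q₁ = 18849.30/22.71 = 830.000 and Q₂ = 24315.60/22.71 = 1070.700 (equivalently, work directly with expenditure since P cancels).
Midpoint %ΔQ = (24315.60 − 18849.30)/21582.45 = 0.25328; midpoint %ΔI = (75220 − 65300)/70260 = 0.14119.
η = 0.25328 / 0.14119 = 1.79.
η > 1 ⇒ luxury.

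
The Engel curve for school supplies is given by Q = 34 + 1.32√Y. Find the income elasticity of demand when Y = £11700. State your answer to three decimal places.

0.404

At Y = 11700: Q = 176.780.
dQ/dY = 1.32/(2√Y) = 0.0061017 at this income.
η = (dQ/dY)·(Y/Q) = 0.0061017 × (11700/176.780) = 0.404.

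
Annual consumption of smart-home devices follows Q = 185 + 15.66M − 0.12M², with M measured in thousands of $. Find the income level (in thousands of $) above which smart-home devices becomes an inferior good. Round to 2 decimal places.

dQ/dM = 15.66 − 0.24M.
The good is inferior where dQ/dM < 0. Setting dQ/dM = 0 gives M = 15.66 / 0.24 = 65.25.

65.25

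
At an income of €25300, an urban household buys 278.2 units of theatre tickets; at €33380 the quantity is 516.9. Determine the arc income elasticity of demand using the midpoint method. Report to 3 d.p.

ΔQ = 516.9 − 278.2 = 238.7; midpoint Q̄ = (278.2 + 516.9)/2 = 397.55.
ΔI = 33380 − 25300 = 8080; midpoint Ī = (25300 + 33380)/2 = 29340.
η = (ΔQ/Q̄) ÷ (ΔI/Ī) = (238.7/397.55) ÷ (8080/29340) = 2.180.

2.180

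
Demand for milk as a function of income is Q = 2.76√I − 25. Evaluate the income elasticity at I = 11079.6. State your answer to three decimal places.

At I = 11079.6: Q = 265.517.
dQ/dI = 2.76/(2√I) = 0.0131104 at this income.
η = (dQ/dI)·(I/Q) = 0.0131104 × (11079.6/265.517) = 0.547.

0.547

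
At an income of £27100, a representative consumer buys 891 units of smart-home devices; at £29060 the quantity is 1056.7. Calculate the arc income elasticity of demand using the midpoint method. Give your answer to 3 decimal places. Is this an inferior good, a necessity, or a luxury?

ΔQ = 1056.7 − 891 = 165.7; midpoint Q̄ = (891 + 1056.7)/2 = 973.85.
ΔI = 29060 − 27100 = 1960; midpoint Ī = (27100 + 29060)/2 = 28080.
η = (ΔQ/Q̄) ÷ (ΔI/Ī) = (165.7/973.85) ÷ (1960/28080) = 2.438.
η > 1 ⇒ luxury.

2.438 (luxury)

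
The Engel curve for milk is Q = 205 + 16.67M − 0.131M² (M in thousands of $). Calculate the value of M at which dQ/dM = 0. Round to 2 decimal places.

dQ/dM = 16.67 − 0.262M.
The good is inferior where dQ/dM < 0. Setting dQ/dM = 0 gives M = 16.67 / 0.262 = 63.63.

63.63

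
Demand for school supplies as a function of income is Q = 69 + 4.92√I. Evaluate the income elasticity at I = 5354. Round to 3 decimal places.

0.420

At I = 5354: Q = 429.001.
dQ/dI = 4.92/(2√I) = 0.0336199 at this income.
η = (dQ/dI)·(I/Q) = 0.0336199 × (5354/429.001) = 0.420.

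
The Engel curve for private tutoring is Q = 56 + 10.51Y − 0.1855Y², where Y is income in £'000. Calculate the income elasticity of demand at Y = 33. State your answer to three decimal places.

At Y = 33: Q = 200.8205.
dQ/dY = 10.51 − 0.371Y = -1.73300.
η = (dQ/dY)·(Y/Q) = -1.73300 × (33/200.8205) = -0.285.

-0.285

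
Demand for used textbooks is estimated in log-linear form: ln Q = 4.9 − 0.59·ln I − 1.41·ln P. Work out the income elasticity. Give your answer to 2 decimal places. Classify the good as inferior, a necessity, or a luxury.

-0.59 (inferior good)

In a log-linear demand, the coefficient on ln I is the income elasticity.
So η = -0.59.
η < 0 ⇒ inferior good.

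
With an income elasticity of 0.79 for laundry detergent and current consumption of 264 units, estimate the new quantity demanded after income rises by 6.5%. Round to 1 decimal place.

277.6

%ΔQ ≈ η × %ΔI = 0.79 × 6.5% = 5.135%.
New Q ≈ 264 × (1 + 0.05135) = 277.6.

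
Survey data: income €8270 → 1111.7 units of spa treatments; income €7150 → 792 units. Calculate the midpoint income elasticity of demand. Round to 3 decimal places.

ΔQ = 792 − 1111.7 = -319.7; midpoint Q̄ = (1111.7 + 792)/2 = 951.85.
ΔI = 7150 − 8270 = -1120; midpoint Ī = (8270 + 7150)/2 = 7710.
η = (ΔQ/Q̄) ÷ (ΔI/Ī) = (-319.7/951.85) ÷ (-1120/7710) = 2.312.

2.312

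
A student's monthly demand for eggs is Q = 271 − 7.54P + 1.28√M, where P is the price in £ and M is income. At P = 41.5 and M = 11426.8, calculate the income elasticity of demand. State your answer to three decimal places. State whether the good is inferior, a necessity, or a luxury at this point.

0.721 (necessity)

At P = 41.5, M = 11426.8: Q = 94.917.
Holding P constant, ∂Q/∂M = 1.28/(2√M) = 0.00598712.
η_M = (∂Q/∂M)·(M/Q) = 0.00598712 × (11426.8/94.917) = 0.721.
Since 0 < η < 1, this is a necessity.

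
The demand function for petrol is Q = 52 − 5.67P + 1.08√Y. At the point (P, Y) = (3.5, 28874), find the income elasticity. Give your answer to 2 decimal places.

At P = 3.5, Y = 28874: Q = 215.672.
Holding P constant, ∂Q/∂Y = 1.08/(2√Y) = 0.0031779.
η_Y = (∂Q/∂Y)·(Y/Q) = 0.0031779 × (28874/215.672) = 0.43.

0.43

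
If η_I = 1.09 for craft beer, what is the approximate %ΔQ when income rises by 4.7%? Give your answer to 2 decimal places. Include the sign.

%ΔQ ≈ η × %ΔI = 1.09 × 4.7% = 5.12%.

5.12%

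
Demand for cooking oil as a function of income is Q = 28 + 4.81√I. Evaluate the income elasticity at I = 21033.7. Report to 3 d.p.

0.481

At I = 21033.7: Q = 725.594.
dQ/dI = 4.81/(2√I) = 0.0165828 at this income.
η = (dQ/dI)·(I/Q) = 0.0165828 × (21033.7/725.594) = 0.481.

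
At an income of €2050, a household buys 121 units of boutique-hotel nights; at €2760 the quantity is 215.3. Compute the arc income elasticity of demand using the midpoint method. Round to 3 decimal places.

1.900

ΔQ = 215.3 − 121 = 94.3; midpoint Q̄ = (121 + 215.3)/2 = 168.15.
ΔI = 2760 − 2050 = 710; midpoint Ī = (2050 + 2760)/2 = 2405.
η = (ΔQ/Q̄) ÷ (ΔI/Ī) = (94.3/168.15) ÷ (710/2405) = 1.900.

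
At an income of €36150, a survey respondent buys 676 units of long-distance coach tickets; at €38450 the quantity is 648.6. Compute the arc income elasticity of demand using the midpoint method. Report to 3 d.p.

ΔQ = 648.6 − 676 = -27.4; midpoint Q̄ = (676 + 648.6)/2 = 662.3.
ΔI = 38450 − 36150 = 2300; midpoint Ī = (36150 + 38450)/2 = 37300.
η = (ΔQ/Q̄) ÷ (ΔI/Ī) = (-27.4/662.3) ÷ (2300/37300) = -0.671.

-0.671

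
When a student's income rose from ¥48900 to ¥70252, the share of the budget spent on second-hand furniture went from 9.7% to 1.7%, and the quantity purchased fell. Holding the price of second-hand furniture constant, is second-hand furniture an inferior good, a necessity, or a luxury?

Quantity demanded falls as income rises, so η < 0.

inferior good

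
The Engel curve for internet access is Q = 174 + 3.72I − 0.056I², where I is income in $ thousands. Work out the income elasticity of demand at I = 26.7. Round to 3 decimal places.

0.083

At I = 26.7: Q = 233.4022.
dQ/dI = 3.72 − 0.112I = 0.72960.
η = (dQ/dI)·(I/Q) = 0.72960 × (26.7/233.4022) = 0.083.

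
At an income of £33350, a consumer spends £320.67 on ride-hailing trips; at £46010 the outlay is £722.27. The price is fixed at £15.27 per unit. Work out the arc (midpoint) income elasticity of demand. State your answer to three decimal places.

With a constant price, Q₁ = 320.67/15.27 = 21.000 and Q₂ = 722.27/15.27 = 47.300 (equivalently, work directly with expenditure since P cancels).
Midpoint %ΔQ = (722.27 − 320.67)/521.47 = 0.77013; midpoint %ΔI = (46010 − 33350)/39680 = 0.31905.
η = 0.77013 / 0.31905 = 2.414.

2.414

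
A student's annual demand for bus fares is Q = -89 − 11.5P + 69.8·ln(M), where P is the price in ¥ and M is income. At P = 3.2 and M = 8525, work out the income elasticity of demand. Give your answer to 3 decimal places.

At P = 3.2, M = 8525: Q = 505.943.
Holding P constant, ∂Q/∂M = 69.8/M = 0.00818768.
η_M = (∂Q/∂M)·(M/Q) = 0.00818768 × (8525/505.943) = 0.138.

0.138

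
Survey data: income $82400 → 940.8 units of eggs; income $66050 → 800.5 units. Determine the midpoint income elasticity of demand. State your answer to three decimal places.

0.732

ΔQ = 800.5 − 940.8 = -140.3; midpoint Q̄ = (940.8 + 800.5)/2 = 870.65.
ΔI = 66050 − 82400 = -16350; midpoint Ī = (82400 + 66050)/2 = 74225.
η = (ΔQ/Q̄) ÷ (ΔI/Ī) = (-140.3/870.65) ÷ (-16350/74225) = 0.732.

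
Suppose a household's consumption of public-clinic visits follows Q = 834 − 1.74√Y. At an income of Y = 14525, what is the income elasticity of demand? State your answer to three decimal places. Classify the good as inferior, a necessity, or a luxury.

-0.168 (inferior good)

At Y = 14525: Q = 624.296.
dQ/dY = -1.74/(2√Y) = -0.00721874 at this income.
η = (dQ/dY)·(Y/Q) = -0.00721874 × (14525/624.296) = -0.168.
Since η < 0, the good is an inferior good.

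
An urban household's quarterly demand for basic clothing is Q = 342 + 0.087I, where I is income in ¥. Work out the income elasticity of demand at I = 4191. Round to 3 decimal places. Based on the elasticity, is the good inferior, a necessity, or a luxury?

At I = 4191: Q = 706.617.
dQ/dI = 0.087.
η = (dQ/dI)·(I/Q) = 0.087 × (4191/706.617) = 0.516.
Since 0 < η < 1, the good is a necessity.

0.516 (necessity)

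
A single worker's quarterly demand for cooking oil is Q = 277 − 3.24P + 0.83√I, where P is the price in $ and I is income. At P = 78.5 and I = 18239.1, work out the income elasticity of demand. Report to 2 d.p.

At P = 78.5, I = 18239.1: Q = 134.753.
Holding P constant, ∂Q/∂I = 0.83/(2√I) = 0.00307289.
η_I = (∂Q/∂I)·(I/Q) = 0.00307289 × (18239.1/134.753) = 0.42.

0.42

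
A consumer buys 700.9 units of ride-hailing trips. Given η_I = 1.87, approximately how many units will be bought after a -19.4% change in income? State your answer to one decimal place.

446.6

%ΔQ ≈ η × %ΔI = 1.87 × (-19.4%) = -36.278%.
New Q ≈ 700.9 × (1 − 0.36278) = 446.6.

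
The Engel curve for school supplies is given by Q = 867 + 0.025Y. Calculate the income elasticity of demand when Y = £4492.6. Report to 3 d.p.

At Y = 4492.6: Q = 979.315.
dQ/dY = 0.025.
η = (dQ/dY)·(Y/Q) = 0.025 × (4492.6/979.315) = 0.115.

0.115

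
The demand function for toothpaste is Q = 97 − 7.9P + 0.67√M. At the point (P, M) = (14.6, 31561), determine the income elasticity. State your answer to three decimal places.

At P = 14.6, M = 31561: Q = 100.688.
Holding P constant, ∂Q/∂M = 0.67/(2√M) = 0.00188569.
η_M = (∂Q/∂M)·(M/Q) = 0.00188569 × (31561/100.688) = 0.591.

0.591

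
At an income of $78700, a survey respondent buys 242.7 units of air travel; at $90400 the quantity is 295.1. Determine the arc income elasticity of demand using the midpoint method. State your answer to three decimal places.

1.408

ΔQ = 295.1 − 242.7 = 52.4; midpoint Q̄ = (242.7 + 295.1)/2 = 268.9.
ΔI = 90400 − 78700 = 11700; midpoint Ī = (78700 + 90400)/2 = 84550.
η = (ΔQ/Q̄) ÷ (ΔI/Ī) = (52.4/268.9) ÷ (11700/84550) = 1.408.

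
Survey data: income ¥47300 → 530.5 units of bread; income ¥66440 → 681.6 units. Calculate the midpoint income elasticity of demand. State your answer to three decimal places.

0.741

ΔQ = 681.6 − 530.5 = 151.1; midpoint Q̄ = (530.5 + 681.6)/2 = 606.05.
ΔI = 66440 − 47300 = 19140; midpoint Ī = (47300 + 66440)/2 = 56870.
η = (ΔQ/Q̄) ÷ (ΔI/Ī) = (151.1/606.05) ÷ (19140/56870) = 0.741.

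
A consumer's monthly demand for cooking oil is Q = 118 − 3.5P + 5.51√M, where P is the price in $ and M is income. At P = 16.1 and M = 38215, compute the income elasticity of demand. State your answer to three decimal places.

0.473

At P = 16.1, M = 38215: Q = 1138.781.
Holding P constant, ∂Q/∂M = 5.51/(2√M) = 0.014093.
η_M = (∂Q/∂M)·(M/Q) = 0.014093 × (38215/1138.781) = 0.473.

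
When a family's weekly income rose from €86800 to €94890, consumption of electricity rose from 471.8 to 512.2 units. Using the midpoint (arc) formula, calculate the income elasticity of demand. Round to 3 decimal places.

ΔQ = 512.2 − 471.8 = 40.4; midpoint Q̄ = (471.8 + 512.2)/2 = 492.
ΔI = 94890 − 86800 = 8090; midpoint Ī = (86800 + 94890)/2 = 90845.
η = (ΔQ/Q̄) ÷ (ΔI/Ī) = (40.4/492) ÷ (8090/90845) = 0.922.

0.922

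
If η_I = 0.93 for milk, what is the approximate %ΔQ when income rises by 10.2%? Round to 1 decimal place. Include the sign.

%ΔQ ≈ η × %ΔI = 0.93 × 10.2% = 9.5%.

9.5%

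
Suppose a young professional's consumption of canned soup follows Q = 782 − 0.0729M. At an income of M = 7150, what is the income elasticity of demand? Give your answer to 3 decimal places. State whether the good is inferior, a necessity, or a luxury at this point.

At M = 7150: Q = 260.765.
dQ/dM = −0.0729.
η = (dQ/dM)·(M/Q) = -0.0729 × (7150/260.765) = -1.999.
Since η < 0, the good is an inferior good.

-1.999 (inferior good)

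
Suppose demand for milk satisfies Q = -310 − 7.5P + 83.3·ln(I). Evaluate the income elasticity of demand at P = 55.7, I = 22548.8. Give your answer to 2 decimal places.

At P = 55.7, I = 22548.8: Q = 107.202.
Holding P constant, ∂Q/∂I = 83.3/I = 0.00369421.
η_I = (∂Q/∂I)·(I/Q) = 0.00369421 × (22548.8/107.202) = 0.78.

0.78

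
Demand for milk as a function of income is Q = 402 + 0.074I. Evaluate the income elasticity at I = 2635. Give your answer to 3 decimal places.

0.327

At I = 2635: Q = 596.990.
dQ/dI = 0.074.
η = (dQ/dI)·(I/Q) = 0.074 × (2635/596.990) = 0.327.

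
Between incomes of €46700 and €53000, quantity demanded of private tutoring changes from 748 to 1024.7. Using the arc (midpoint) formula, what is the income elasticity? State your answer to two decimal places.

ΔQ = 1024.7 − 748 = 276.7; midpoint Q̄ = (748 + 1024.7)/2 = 886.35.
ΔI = 53000 − 46700 = 6300; midpoint Ī = (46700 + 53000)/2 = 49850.
η = (ΔQ/Q̄) ÷ (ΔI/Ī) = (276.7/886.35) ÷ (6300/49850) = 2.47.

2.47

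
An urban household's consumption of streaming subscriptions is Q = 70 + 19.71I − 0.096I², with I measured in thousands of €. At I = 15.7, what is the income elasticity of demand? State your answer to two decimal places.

At I = 15.7: Q = 355.7840.
dQ/dI = 19.71 − 0.192I = 16.69560.
η = (dQ/dI)·(I/Q) = 16.69560 × (15.7/355.7840) = 0.74.

0.74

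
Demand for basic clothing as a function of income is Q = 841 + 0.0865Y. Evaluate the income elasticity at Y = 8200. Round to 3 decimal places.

0.458

At Y = 8200: Q = 1550.300.
dQ/dY = 0.0865.
η = (dQ/dY)·(Y/Q) = 0.0865 × (8200/1550.300) = 0.458.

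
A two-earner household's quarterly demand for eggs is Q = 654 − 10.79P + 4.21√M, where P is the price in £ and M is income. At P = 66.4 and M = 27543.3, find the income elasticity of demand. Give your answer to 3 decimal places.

0.549

At P = 66.4, M = 27543.3: Q = 636.243.
Holding P constant, ∂Q/∂M = 4.21/(2√M) = 0.0126836.
η_M = (∂Q/∂M)·(M/Q) = 0.0126836 × (27543.3/636.243) = 0.549.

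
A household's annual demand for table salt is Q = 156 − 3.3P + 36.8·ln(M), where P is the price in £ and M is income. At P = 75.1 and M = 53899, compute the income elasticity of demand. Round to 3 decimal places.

At P = 75.1, M = 53899: Q = 309.101.
Holding P constant, ∂Q/∂M = 36.8/M = 0.000682758.
η_M = (∂Q/∂M)·(M/Q) = 0.000682758 × (53899/309.101) = 0.119.

0.119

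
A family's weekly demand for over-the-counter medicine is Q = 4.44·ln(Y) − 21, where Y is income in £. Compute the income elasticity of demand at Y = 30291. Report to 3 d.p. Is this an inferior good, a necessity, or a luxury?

At Y = 30291: Q = 24.815.
dQ/dY = 4.44/Y = 0.000146578 at this income.
η = (dQ/dY)·(Y/Q) = 0.000146578 × (30291/24.815) = 0.179.
Since 0 < η < 1, the good is a necessity.

0.179 (necessity)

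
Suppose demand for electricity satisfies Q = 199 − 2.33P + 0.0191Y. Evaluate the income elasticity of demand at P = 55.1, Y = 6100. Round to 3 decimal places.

0.623

At P = 55.1, Y = 6100: Q = 187.127.
Holding P constant, ∂Q/∂Y = 0.0191.
η_Y = (∂Q/∂Y)·(Y/Q) = 0.0191 × (6100/187.127) = 0.623.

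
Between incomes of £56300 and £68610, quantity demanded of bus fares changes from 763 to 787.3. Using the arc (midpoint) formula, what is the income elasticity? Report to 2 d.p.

ΔQ = 787.3 − 763 = 24.3; midpoint Q̄ = (763 + 787.3)/2 = 775.15.
ΔI = 68610 − 56300 = 12310; midpoint Ī = (56300 + 68610)/2 = 62455.
η = (ΔQ/Q̄) ÷ (ΔI/Ī) = (24.3/775.15) ÷ (12310/62455) = 0.16.

0.16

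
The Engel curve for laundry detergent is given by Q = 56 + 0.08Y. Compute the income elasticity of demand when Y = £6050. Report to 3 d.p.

At Y = 6050: Q = 540.000.
dQ/dY = 0.08.
η = (dQ/dY)·(Y/Q) = 0.08 × (6050/540.000) = 0.896.

0.896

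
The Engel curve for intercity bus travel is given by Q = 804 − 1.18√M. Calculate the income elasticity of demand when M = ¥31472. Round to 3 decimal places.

At M = 31472: Q = 594.664.
dQ/dM = -1.18/(2√M) = -0.00332575 at this income.
η = (dQ/dM)·(M/Q) = -0.00332575 × (31472/594.664) = -0.176.

-0.176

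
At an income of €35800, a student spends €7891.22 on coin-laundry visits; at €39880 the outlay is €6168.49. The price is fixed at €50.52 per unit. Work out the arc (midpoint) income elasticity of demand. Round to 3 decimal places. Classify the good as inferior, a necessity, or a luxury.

-2.273 (inferior good)

With a constant price, Q₁ = 7891.22/50.52 = 156.200 and Q₂ = 6168.49/50.52 = 122.100 (equivalently, work directly with expenditure since P cancels).
Midpoint %ΔQ = (6168.49 − 7891.22)/7029.86 = -0.24506; midpoint %ΔI = (39880 − 35800)/37840 = 0.10782.
η = -0.24506 / 0.10782 = -2.273.
η < 0 ⇒ inferior good.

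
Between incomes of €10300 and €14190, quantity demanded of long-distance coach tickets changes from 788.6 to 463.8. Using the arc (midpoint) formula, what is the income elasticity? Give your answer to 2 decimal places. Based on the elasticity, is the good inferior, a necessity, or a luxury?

-1.63 (inferior good)

ΔQ = 463.8 − 788.6 = -324.8; midpoint Q̄ = (788.6 + 463.8)/2 = 626.2.
ΔI = 14190 − 10300 = 3890; midpoint Ī = (10300 + 14190)/2 = 12245.
η = (ΔQ/Q̄) ÷ (ΔI/Ī) = (-324.8/626.2) ÷ (3890/12245) = -1.63.
η < 0 ⇒ inferior good.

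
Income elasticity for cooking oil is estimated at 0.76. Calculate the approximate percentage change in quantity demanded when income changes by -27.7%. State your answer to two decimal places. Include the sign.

-21.05%

%ΔQ ≈ η × %ΔI = 0.76 × (-27.7%) = -21.05%.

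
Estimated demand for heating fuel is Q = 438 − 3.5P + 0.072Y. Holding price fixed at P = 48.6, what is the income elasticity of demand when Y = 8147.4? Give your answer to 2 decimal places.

0.69

At P = 48.6, Y = 8147.4: Q = 854.513.
Holding P constant, ∂Q/∂Y = 0.072.
η_Y = (∂Q/∂Y)·(Y/Q) = 0.072 × (8147.4/854.513) = 0.69.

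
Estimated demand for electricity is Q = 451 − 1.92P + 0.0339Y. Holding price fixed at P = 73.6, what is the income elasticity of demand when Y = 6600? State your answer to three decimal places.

At P = 73.6, Y = 6600: Q = 533.428.
Holding P constant, ∂Q/∂Y = 0.0339.
η_Y = (∂Q/∂Y)·(Y/Q) = 0.0339 × (6600/533.428) = 0.419.

0.419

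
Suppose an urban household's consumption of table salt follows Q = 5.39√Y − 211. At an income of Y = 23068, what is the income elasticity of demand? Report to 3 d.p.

At Y = 23068: Q = 607.641.
dQ/dY = 5.39/(2√Y) = 0.0177441 at this income.
η = (dQ/dY)·(Y/Q) = 0.0177441 × (23068/607.641) = 0.674.

0.674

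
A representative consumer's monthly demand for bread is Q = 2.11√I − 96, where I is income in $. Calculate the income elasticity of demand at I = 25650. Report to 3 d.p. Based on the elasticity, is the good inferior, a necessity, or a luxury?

At I = 25650: Q = 241.930.
dQ/dI = 2.11/(2√I) = 0.00658732 at this income.
η = (dQ/dI)·(I/Q) = 0.00658732 × (25650/241.930) = 0.698.
Since 0 < η < 1, the good is a necessity.

0.698 (necessity)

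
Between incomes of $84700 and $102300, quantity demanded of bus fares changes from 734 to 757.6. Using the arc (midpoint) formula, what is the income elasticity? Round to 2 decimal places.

0.17

ΔQ = 757.6 − 734 = 23.6; midpoint Q̄ = (734 + 757.6)/2 = 745.8.
ΔI = 102300 − 84700 = 17600; midpoint Ī = (84700 + 102300)/2 = 93500.
η = (ΔQ/Q̄) ÷ (ΔI/Ī) = (23.6/745.8) ÷ (17600/93500) = 0.17.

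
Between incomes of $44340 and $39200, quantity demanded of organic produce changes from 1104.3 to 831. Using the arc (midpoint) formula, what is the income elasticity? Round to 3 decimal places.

ΔQ = 831 − 1104.3 = -273.3; midpoint Q̄ = (1104.3 + 831)/2 = 967.65.
ΔI = 39200 − 44340 = -5140; midpoint Ī = (44340 + 39200)/2 = 41770.
η = (ΔQ/Q̄) ÷ (ΔI/Ī) = (-273.3/967.65) ÷ (-5140/41770) = 2.295.

2.295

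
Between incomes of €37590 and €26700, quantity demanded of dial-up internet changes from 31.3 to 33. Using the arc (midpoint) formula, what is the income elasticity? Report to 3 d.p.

-0.156

ΔQ = 33 − 31.3 = 1.7; midpoint Q̄ = (31.3 + 33)/2 = 32.15.
ΔI = 26700 − 37590 = -10890; midpoint Ī = (37590 + 26700)/2 = 32145.
η = (ΔQ/Q̄) ÷ (ΔI/Ī) = (1.7/32.15) ÷ (-10890/32145) = -0.156.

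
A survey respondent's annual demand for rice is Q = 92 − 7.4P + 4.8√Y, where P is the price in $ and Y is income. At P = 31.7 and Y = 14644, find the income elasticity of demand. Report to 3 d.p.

At P = 31.7, Y = 14644: Q = 438.280.
Holding P constant, ∂Q/∂Y = 4.8/(2√Y) = 0.0198327.
η_Y = (∂Q/∂Y)·(Y/Q) = 0.0198327 × (14644/438.280) = 0.663.

0.663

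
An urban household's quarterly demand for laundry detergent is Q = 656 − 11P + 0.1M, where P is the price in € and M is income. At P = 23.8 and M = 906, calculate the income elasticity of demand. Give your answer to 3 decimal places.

At P = 23.8, M = 906: Q = 484.800.
Holding P constant, ∂Q/∂M = 0.1.
η_M = (∂Q/∂M)·(M/Q) = 0.1 × (906/484.800) = 0.187.

0.187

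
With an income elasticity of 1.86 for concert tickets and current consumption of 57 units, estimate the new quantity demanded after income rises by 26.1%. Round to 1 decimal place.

84.7

%ΔQ ≈ η × %ΔI = 1.86 × 26.1% = 48.546%.
New Q ≈ 57 × (1 + 0.48546) = 84.7.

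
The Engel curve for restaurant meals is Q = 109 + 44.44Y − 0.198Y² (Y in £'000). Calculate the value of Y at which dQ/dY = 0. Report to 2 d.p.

112.22

dQ/dY = 44.44 − 0.396Y.
The good is inferior where dQ/dY < 0. Setting dQ/dY = 0 gives Y = 44.44 / 0.396 = 112.22.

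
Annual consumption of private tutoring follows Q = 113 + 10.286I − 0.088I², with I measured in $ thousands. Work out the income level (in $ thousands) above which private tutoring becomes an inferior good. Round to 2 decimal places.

dQ/dI = 10.286 − 0.176I.
The good is inferior where dQ/dI < 0. Setting dQ/dI = 0 gives I = 10.286 / 0.176 = 58.44.

58.44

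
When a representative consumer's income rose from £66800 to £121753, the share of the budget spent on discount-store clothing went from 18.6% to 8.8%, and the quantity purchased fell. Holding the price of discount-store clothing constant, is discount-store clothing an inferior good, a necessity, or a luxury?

inferior good

Quantity demanded falls as income rises, so η < 0.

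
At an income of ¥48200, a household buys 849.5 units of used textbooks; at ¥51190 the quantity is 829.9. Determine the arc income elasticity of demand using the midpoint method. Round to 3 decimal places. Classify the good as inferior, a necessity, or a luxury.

-0.388 (inferior good)

ΔQ = 829.9 − 849.5 = -19.6; midpoint Q̄ = (849.5 + 829.9)/2 = 839.7.
ΔI = 51190 − 48200 = 2990; midpoint Ī = (48200 + 51190)/2 = 49695.
η = (ΔQ/Q̄) ÷ (ΔI/Ī) = (-19.6/839.7) ÷ (2990/49695) = -0.388.
η < 0 ⇒ inferior good.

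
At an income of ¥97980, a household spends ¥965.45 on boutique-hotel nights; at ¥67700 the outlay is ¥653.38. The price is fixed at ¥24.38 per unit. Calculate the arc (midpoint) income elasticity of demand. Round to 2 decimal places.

With a constant price, Q₁ = 965.45/24.38 = 39.600 and Q₂ = 653.38/24.38 = 26.800 (equivalently, work directly with expenditure since P cancels).
Midpoint %ΔQ = (653.38 − 965.45)/809.42 = -0.38555; midpoint %ΔI = (67700 − 97980)/82840 = -0.36552.
η = -0.38555 / -0.36552 = 1.05.

1.05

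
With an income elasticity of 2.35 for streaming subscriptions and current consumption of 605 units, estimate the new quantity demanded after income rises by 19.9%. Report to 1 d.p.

887.9

%ΔQ ≈ η × %ΔI = 2.35 × 19.9% = 46.765%.
New Q ≈ 605 × (1 + 0.46765) = 887.9.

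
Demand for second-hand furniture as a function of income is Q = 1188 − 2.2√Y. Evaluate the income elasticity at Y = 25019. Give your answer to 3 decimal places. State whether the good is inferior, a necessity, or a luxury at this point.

-0.207 (inferior good)

At Y = 25019: Q = 840.017.
dQ/dY = -2.2/(2√Y) = -0.00695437 at this income.
η = (dQ/dY)·(Y/Q) = -0.00695437 × (25019/840.017) = -0.207.
Since η < 0, the good is an inferior good.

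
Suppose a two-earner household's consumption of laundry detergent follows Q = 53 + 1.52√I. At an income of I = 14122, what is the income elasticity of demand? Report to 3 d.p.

0.387

At I = 14122: Q = 233.631.
dQ/dI = 1.52/(2√I) = 0.00639537 at this income.
η = (dQ/dI)·(I/Q) = 0.00639537 × (14122/233.631) = 0.387.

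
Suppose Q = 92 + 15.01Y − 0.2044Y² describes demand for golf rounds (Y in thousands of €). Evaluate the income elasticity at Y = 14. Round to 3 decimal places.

0.496

At Y = 14: Q = 262.0776.
dQ/dY = 15.01 − 0.4088Y = 9.28680.
η = (dQ/dY)·(Y/Q) = 9.28680 × (14/262.0776) = 0.496.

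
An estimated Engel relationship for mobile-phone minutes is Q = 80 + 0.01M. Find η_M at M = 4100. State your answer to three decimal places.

At M = 4100: Q = 121.000.
dQ/dM = 0.01.
η = (dQ/dM)·(M/Q) = 0.01 × (4100/121.000) = 0.339.

0.339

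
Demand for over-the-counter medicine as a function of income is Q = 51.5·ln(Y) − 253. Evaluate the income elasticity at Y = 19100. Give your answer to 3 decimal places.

At Y = 19100: Q = 254.658.
dQ/dY = 51.5/Y = 0.00269634 at this income.
η = (dQ/dY)·(Y/Q) = 0.00269634 × (19100/254.658) = 0.202.

0.202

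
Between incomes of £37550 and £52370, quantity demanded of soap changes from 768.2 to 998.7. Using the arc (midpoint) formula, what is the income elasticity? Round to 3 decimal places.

0.792

ΔQ = 998.7 − 768.2 = 230.5; midpoint Q̄ = (768.2 + 998.7)/2 = 883.45.
ΔI = 52370 − 37550 = 14820; midpoint Ī = (37550 + 52370)/2 = 44960.
η = (ΔQ/Q̄) ÷ (ΔI/Ī) = (230.5/883.45) ÷ (14820/44960) = 0.792.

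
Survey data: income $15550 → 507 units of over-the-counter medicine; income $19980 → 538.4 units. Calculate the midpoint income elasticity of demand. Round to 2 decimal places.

ΔQ = 538.4 − 507 = 31.4; midpoint Q̄ = (507 + 538.4)/2 = 522.7.
ΔI = 19980 − 15550 = 4430; midpoint Ī = (15550 + 19980)/2 = 17765.
η = (ΔQ/Q̄) ÷ (ΔI/Ī) = (31.4/522.7) ÷ (4430/17765) = 0.24.

0.24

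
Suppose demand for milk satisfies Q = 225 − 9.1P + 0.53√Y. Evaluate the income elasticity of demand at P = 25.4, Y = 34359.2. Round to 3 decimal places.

0.533

At P = 25.4, Y = 34359.2: Q = 92.102.
Holding P constant, ∂Q/∂Y = 0.53/(2√Y) = 0.00142963.
η_Y = (∂Q/∂Y)·(Y/Q) = 0.00142963 × (34359.2/92.102) = 0.533.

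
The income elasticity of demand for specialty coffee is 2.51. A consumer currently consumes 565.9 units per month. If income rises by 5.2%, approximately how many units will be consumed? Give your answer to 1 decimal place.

%ΔQ ≈ η × %ΔI = 2.51 × 5.2% = 13.052%.
New Q ≈ 565.9 × (1 + 0.13052) = 639.8.

639.8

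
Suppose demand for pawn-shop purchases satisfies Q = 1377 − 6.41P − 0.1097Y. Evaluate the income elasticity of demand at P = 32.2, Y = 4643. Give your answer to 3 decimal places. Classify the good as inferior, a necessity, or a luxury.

At P = 32.2, Y = 4643: Q = 661.261.
Holding P constant, ∂Q/∂Y = −0.1097.
η_Y = (∂Q/∂Y)·(Y/Q) = -0.1097 × (4643/661.261) = -0.770.
Since η < 0, this is an inferior good.

-0.770 (inferior good)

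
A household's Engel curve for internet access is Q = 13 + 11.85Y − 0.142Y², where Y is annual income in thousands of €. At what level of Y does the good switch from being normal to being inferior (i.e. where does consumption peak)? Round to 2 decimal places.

dQ/dY = 11.85 − 0.284Y.
The good is inferior where dQ/dY < 0. Setting dQ/dY = 0 gives Y = 11.85 / 0.284 = 41.73.

41.73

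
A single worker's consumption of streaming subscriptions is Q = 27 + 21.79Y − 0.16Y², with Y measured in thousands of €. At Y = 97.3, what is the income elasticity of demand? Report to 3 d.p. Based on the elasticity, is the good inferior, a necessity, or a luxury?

-1.438 (inferior good)

At Y = 97.3: Q = 632.4006.
dQ/dY = 21.79 − 0.32Y = -9.34600.
η = (dQ/dY)·(Y/Q) = -9.34600 × (97.3/632.4006) = -1.438.
η < 0 ⇒ inferior good.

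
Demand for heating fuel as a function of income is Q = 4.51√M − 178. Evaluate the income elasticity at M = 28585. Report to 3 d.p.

0.652

At M = 28585: Q = 584.510.
dQ/dM = 4.51/(2√M) = 0.0133376 at this income.
η = (dQ/dM)·(M/Q) = 0.0133376 × (28585/584.510) = 0.652.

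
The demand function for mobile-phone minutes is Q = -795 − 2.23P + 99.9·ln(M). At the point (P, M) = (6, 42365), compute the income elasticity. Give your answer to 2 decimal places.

0.39

At P = 6, M = 42365: Q = 255.962.
Holding P constant, ∂Q/∂M = 99.9/M = 0.00235808.
η_M = (∂Q/∂M)·(M/Q) = 0.00235808 × (42365/255.962) = 0.39.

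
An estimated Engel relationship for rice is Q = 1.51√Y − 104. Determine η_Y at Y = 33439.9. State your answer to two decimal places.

At Y = 33439.9: Q = 172.127.
dQ/dY = 1.51/(2√Y) = 0.00412871 at this income.
η = (dQ/dY)·(Y/Q) = 0.00412871 × (33439.9/172.127) = 0.80.

0.80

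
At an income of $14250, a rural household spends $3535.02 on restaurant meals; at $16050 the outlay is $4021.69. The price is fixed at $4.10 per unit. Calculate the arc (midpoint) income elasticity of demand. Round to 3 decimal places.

1.084

With a constant price, Q₁ = 3535.02/4.10 = 862.200 and Q₂ = 4021.69/4.10 = 980.900 (equivalently, work directly with expenditure since P cancels).
Midpoint %ΔQ = (4021.69 − 3535.02)/3778.36 = 0.12880; midpoint %ΔI = (16050 − 14250)/15150 = 0.11881.
η = 0.12880 / 0.11881 = 1.084.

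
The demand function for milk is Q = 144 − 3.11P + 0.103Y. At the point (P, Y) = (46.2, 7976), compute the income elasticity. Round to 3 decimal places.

1.000

At P = 46.2, Y = 7976: Q = 821.846.
Holding P constant, ∂Q/∂Y = 0.103.
η_Y = (∂Q/∂Y)·(Y/Q) = 0.103 × (7976/821.846) = 1.000.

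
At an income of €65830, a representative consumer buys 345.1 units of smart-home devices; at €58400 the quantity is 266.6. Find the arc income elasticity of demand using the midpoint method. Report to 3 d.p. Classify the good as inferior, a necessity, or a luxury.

ΔQ = 266.6 − 345.1 = -78.5; midpoint Q̄ = (345.1 + 266.6)/2 = 305.85.
ΔI = 58400 − 65830 = -7430; midpoint Ī = (65830 + 58400)/2 = 62115.
η = (ΔQ/Q̄) ÷ (ΔI/Ī) = (-78.5/305.85) ÷ (-7430/62115) = 2.146.
η > 1 ⇒ luxury.

2.146 (luxury)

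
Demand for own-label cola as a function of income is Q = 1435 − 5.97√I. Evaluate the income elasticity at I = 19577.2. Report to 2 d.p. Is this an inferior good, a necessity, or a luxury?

At I = 19577.2: Q = 599.686.
dQ/dI = -5.97/(2√I) = -0.0213338 at this income.
η = (dQ/dI)·(I/Q) = -0.0213338 × (19577.2/599.686) = -0.70.
Since η < 0, the good is an inferior good.

-0.70 (inferior good)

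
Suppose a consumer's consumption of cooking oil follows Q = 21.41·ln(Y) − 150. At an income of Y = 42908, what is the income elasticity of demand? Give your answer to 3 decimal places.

At Y = 42908: Q = 78.376.
dQ/dY = 21.41/Y = 0.000498975 at this income.
η = (dQ/dY)·(Y/Q) = 0.000498975 × (42908/78.376) = 0.273.

0.273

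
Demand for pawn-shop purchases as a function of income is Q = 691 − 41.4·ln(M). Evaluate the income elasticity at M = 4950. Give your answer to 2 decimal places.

-0.12

At M = 4950: Q = 338.804.
dQ/dM = -41.4/M = -0.00836364 at this income.
η = (dQ/dM)·(M/Q) = -0.00836364 × (4950/338.804) = -0.12.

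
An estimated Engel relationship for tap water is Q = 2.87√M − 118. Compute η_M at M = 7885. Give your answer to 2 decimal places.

At M = 7885: Q = 136.849.
dQ/dM = 2.87/(2√M) = 0.0161604 at this income.
η = (dQ/dM)·(M/Q) = 0.0161604 × (7885/136.849) = 0.93.

0.93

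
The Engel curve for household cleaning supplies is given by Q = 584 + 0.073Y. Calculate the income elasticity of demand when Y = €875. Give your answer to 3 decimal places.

At Y = 875: Q = 647.875.
dQ/dY = 0.073.
η = (dQ/dY)·(Y/Q) = 0.073 × (875/647.875) = 0.099.

0.099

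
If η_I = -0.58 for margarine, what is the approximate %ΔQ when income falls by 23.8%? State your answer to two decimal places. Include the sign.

13.80%

%ΔQ ≈ η × %ΔI = -0.58 × (-23.8%) = 13.80%.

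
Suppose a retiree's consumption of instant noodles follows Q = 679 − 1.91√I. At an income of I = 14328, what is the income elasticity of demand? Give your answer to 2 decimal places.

At I = 14328: Q = 450.374.
dQ/dI = -1.91/(2√I) = -0.0079783 at this income.
η = (dQ/dI)·(I/Q) = -0.0079783 × (14328/450.374) = -0.25.

-0.25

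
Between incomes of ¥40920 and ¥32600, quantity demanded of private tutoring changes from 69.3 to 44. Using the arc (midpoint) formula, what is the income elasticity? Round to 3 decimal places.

ΔQ = 44 − 69.3 = -25.3; midpoint Q̄ = (69.3 + 44)/2 = 56.65.
ΔI = 32600 − 40920 = -8320; midpoint Ī = (40920 + 32600)/2 = 36760.
η = (ΔQ/Q̄) ÷ (ΔI/Ī) = (-25.3/56.65) ÷ (-8320/36760) = 1.973.

1.973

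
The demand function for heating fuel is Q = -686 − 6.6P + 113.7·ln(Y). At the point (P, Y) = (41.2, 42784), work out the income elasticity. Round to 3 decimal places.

0.447

At P = 41.2, Y = 42784: Q = 254.568.
Holding P constant, ∂Q/∂Y = 113.7/Y = 0.00265754.
η_Y = (∂Q/∂Y)·(Y/Q) = 0.00265754 × (42784/254.568) = 0.447.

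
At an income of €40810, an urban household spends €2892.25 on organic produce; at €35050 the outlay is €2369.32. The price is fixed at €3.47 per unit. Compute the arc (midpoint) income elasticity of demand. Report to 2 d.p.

1.31

With a constant price, Q₁ = 2892.25/3.47 = 833.501 and Q₂ = 2369.32/3.47 = 682.801 (equivalently, work directly with expenditure since P cancels).
Midpoint %ΔQ = (2369.32 − 2892.25)/2630.79 = -0.19877; midpoint %ΔI = (35050 − 40810)/37930 = -0.15186.
η = -0.19877 / -0.15186 = 1.31.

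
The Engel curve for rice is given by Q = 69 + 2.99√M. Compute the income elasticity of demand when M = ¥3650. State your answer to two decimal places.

At M = 3650: Q = 249.642.
dQ/dM = 2.99/(2√M) = 0.0247454 at this income.
η = (dQ/dM)·(M/Q) = 0.0247454 × (3650/249.642) = 0.36.

0.36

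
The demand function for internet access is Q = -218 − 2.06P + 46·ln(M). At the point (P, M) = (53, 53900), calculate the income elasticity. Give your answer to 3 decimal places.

0.264

At P = 53, M = 53900: Q = 173.985.
Holding P constant, ∂Q/∂M = 46/M = 0.000853432.
η_M = (∂Q/∂M)·(M/Q) = 0.000853432 × (53900/173.985) = 0.264.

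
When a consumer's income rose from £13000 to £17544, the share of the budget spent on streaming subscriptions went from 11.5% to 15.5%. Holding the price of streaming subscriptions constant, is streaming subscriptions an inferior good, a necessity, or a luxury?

luxury

The budget share rises as income rises, so η > 1.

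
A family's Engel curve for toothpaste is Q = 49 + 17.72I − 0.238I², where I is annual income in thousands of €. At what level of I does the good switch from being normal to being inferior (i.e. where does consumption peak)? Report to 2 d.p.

37.23

dQ/dI = 17.72 − 0.476I.
The good is inferior where dQ/dI < 0. Setting dQ/dI = 0 gives I = 17.72 / 0.476 = 37.23.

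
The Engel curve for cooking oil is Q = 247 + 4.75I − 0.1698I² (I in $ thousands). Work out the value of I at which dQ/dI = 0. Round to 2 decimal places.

13.99

dQ/dI = 4.75 − 0.3396I.
The good is inferior where dQ/dI < 0. Setting dQ/dI = 0 gives I = 4.75 / 0.3396 = 13.99.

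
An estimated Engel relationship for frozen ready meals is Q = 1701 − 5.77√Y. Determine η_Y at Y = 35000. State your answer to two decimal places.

At Y = 35000: Q = 621.532.
dQ/dY = -5.77/(2√Y) = -0.015421 at this income.
η = (dQ/dY)·(Y/Q) = -0.015421 × (35000/621.532) = -0.87.

-0.87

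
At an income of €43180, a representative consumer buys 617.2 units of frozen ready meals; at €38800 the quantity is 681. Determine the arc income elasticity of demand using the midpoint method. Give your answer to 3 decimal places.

ΔQ = 681 − 617.2 = 63.8; midpoint Q̄ = (617.2 + 681)/2 = 649.1.
ΔI = 38800 − 43180 = -4380; midpoint Ī = (43180 + 38800)/2 = 40990.
η = (ΔQ/Q̄) ÷ (ΔI/Ī) = (63.8/649.1) ÷ (-4380/40990) = -0.920.

-0.920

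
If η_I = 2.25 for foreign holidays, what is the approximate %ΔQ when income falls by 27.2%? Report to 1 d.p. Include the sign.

-61.2%

%ΔQ ≈ η × %ΔI = 2.25 × (-27.2%) = -61.2%.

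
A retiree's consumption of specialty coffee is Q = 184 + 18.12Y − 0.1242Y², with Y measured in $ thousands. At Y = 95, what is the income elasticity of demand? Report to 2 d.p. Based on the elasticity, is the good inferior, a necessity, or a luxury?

-0.66 (inferior good)

At Y = 95: Q = 784.4950.
dQ/dY = 18.12 − 0.2484Y = -5.47800.
η = (dQ/dY)·(Y/Q) = -5.47800 × (95/784.4950) = -0.66.
η < 0 ⇒ inferior good.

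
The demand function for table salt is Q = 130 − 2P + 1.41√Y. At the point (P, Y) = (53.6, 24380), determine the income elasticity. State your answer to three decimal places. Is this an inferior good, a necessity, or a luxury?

At P = 53.6, Y = 24380: Q = 242.959.
Holding P constant, ∂Q/∂Y = 1.41/(2√Y) = 0.00451515.
η_Y = (∂Q/∂Y)·(Y/Q) = 0.00451515 × (24380/242.959) = 0.453.
Since 0 < η < 1, this is a necessity.

0.453 (necessity)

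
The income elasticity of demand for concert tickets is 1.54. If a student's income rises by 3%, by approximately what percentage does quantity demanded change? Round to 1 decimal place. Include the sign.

%ΔQ ≈ η × %ΔI = 1.54 × 3% = 4.6%.

4.6%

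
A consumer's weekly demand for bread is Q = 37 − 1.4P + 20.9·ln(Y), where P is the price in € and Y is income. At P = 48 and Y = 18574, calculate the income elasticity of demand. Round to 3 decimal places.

0.119

At P = 48, Y = 18574: Q = 175.237.
Holding P constant, ∂Q/∂Y = 20.9/Y = 0.00112523.
η_Y = (∂Q/∂Y)·(Y/Q) = 0.00112523 × (18574/175.237) = 0.119.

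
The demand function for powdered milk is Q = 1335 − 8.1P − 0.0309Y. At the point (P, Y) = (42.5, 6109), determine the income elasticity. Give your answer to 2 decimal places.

-0.24

At P = 42.5, Y = 6109: Q = 801.982.
Holding P constant, ∂Q/∂Y = −0.0309.
η_Y = (∂Q/∂Y)·(Y/Q) = -0.0309 × (6109/801.982) = -0.24.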